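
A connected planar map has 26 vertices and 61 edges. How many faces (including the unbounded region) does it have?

Euler's formula for a connected plane graph: V − E + F = 2, so F = 2 − 26 + 61 = 37.

37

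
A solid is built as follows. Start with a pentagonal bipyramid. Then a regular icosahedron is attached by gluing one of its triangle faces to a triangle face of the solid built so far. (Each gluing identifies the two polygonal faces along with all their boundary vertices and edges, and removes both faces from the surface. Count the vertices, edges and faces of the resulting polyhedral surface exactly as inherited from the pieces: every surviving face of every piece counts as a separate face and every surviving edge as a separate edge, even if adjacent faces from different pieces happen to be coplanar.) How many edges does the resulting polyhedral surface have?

A pentagonal bipyramid: V=7, E=15, F=10.
Attach a regular icosahedron (V=12, E=30, F=20) along a 3-gon: merge 3 vertices and 3 edges, delete both glued faces → V=16, E=42, F=28.
Check: V − E + F = 16 − 42 + 28 = 2.

42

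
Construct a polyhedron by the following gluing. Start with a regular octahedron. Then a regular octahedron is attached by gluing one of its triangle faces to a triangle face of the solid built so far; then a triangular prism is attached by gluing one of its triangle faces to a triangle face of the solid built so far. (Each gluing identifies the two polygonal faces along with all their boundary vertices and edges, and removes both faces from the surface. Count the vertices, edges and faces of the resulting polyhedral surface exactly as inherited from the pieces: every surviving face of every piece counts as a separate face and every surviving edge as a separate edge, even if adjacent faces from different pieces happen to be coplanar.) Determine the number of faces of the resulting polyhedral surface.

A regular octahedron: V=6, E=12, F=8.
Attach a regular octahedron (V=6, E=12, F=8) along a 3-gon: merge 3 vertices and 3 edges, delete both glued faces → V=9, E=21, F=14.
Attach a triangular prism (V=6, E=9, F=5) along a 3-gon: merge 3 vertices and 3 edges, delete both glued faces → V=12, E=27, F=17.
Check: V − E + F = 12 − 27 + 17 = 2.

17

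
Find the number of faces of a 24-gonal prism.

26

A prism on an n-gon has two n-gon bases and n rectangular sides: V = 2·24 = 48, E = 3·24 = 72, F = 24 + 2 = 26.
Check: V − E + F = 48 − 72 + 26 = 2.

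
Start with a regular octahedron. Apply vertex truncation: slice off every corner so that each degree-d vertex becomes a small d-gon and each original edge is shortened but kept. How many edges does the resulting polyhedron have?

36

The base solid has V = 6, E = 12, F = 8.
Truncation replaces each original edge-end by a new vertex, so V′ = 2E = 24.
Each original edge survives, and each old vertex of degree d contributes d new edges; summing degrees gives Σd = 2E, so E′ = E + 2E = 3E = 36.
Each original face survives and each original vertex becomes one new face: F′ = F + V = 14.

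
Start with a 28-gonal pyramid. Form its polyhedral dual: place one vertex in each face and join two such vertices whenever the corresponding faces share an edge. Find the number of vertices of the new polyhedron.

29

The base solid has V = 29, E = 56, F = 29.
The dual swaps V and F and preserves E: V′ = F = 29, E′ = E = 56, F′ = V = 29.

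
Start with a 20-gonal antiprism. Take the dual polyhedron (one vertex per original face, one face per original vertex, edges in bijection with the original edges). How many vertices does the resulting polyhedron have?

42

The base solid has V = 40, E = 80, F = 42.
The dual swaps V and F and preserves E: V′ = F = 42, E′ = E = 80, F′ = V = 40.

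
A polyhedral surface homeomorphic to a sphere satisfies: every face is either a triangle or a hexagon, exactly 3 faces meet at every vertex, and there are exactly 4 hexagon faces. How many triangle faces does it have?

4

Let x be the number of triangles; then F = 4 + x.
Edge–face incidences: 2E = 6·4 + 3·x = 24 + 3x.
Every vertex has degree 3, so 3V = 2E.
Euler: V − E + F = 2 ⇒ (2E)/3 − E + (4 + x) = 2.
Multiply by 6: 2·(2E) − 3·(2E) + 6·(4 + x) = 12, i.e. 24 + 6x − (24 + 3x) = 12.
Collecting terms: 3x = 12, so x = 4.
Then 2E = 24 + 3·4 = 36, so E = 18, V = 2E/3 = 12, F = 4 + 4 = 8.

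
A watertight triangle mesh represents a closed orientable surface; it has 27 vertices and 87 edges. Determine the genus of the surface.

2

Every face is a triangle and each edge borders two faces, so 3F = 2·87, giving F = 58.
χ = V − E + F = 27 − 87 + 58 = -2.
For a closed orientable surface χ = 2 − 2g, so g = (2 − (-2))/2 = 2.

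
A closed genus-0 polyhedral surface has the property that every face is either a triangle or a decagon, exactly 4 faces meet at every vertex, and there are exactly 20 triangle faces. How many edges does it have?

Let x be the number of decagons; then F = 20 + x.
Edge–face incidences: 2E = 3·20 + 10·x = 60 + 10x.
Every vertex has degree 4, so 4V = 2E.
Euler: V − E + F = 2 ⇒ (2E)/4 − E + (20 + x) = 2.
Multiply by 8: 2·(2E) − 4·(2E) + 8·(20 + x) = 16, i.e. 160 + 8x − 2·(60 + 10x) = 16.
Collecting terms: −12x + 40 = 16, so −12x = −24, so x = 2.
Then 2E = 60 + 10·2 = 80, so E = 40, V = 2E/4 = 20, F = 20 + 2 = 22.

40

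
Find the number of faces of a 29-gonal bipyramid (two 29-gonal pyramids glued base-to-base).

A bipyramid over an n-gon has 2n triangular faces and n + 2 vertices: V = 29 + 2 = 31, E = 3·29 = 87, F = 2·29 = 58.

58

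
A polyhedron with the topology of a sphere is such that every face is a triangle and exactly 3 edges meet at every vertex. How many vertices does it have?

4

Each face has 3 edges and each edge borders two faces, so 2E = 3F.
Each vertex has degree 3, so 3V = 2E and hence V = 3F/3.
Euler: V − E + F = 2 ⇒ (3F/3) − (3F/2) + F = 2.
Multiply by 6: (6 − 9 + 6)F = 12, i.e. 3F = 12.
So F = 4, E = 3·4/2 = 6, V = 3·4/3 = 4.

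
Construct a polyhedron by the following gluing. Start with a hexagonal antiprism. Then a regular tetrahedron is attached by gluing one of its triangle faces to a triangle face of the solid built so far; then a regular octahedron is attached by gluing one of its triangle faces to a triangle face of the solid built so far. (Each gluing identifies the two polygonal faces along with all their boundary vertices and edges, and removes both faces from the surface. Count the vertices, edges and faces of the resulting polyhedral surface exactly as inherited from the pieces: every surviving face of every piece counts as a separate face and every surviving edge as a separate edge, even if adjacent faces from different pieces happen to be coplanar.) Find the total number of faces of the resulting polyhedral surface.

A hexagonal antiprism: V=12, E=24, F=14.
Attach a regular tetrahedron (V=4, E=6, F=4) along a 3-gon: merge 3 vertices and 3 edges, delete both glued faces → V=13, E=27, F=16.
Attach a regular octahedron (V=6, E=12, F=8) along a 3-gon: merge 3 vertices and 3 edges, delete both glued faces → V=16, E=36, F=22.
Check: V − E + F = 16 − 36 + 22 = 2.

22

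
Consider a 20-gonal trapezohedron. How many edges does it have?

80

The n-trapezohedron (dual of the n-antiprism) has V = 2·20 + 2 = 42, E = 4·20 = 80, F = 2·20 = 40.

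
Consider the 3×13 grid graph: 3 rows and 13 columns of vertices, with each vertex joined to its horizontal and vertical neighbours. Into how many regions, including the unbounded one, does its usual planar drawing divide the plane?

The grid has V = 3·13 = 39 vertices and E = 3·12 + 13·2 = 62 edges.
F = 2 − V + E = 2 − 39 + 62 = 25.

25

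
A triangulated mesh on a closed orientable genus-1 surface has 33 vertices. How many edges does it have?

99

χ = 2 − 2·1 = 0, and every face is a triangle so 3F = 2E.
V − E + F = 0 with E = 3F/2 gives 33 − (3/2 − 1)·F = 0, so F = 66 and E = 99.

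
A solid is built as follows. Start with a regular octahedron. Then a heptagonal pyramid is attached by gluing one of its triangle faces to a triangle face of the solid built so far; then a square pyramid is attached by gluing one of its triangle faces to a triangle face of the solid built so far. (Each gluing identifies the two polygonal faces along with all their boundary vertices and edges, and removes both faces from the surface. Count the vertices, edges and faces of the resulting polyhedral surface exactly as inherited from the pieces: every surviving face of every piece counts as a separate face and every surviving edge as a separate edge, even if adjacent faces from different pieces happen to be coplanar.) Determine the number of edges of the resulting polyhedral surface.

28

A regular octahedron: V=6, E=12, F=8.
Attach a heptagonal pyramid (V=8, E=14, F=8) along a 3-gon: merge 3 vertices and 3 edges, delete both glued faces → V=11, E=23, F=14.
Attach a square pyramid (V=5, E=8, F=5) along a 3-gon: merge 3 vertices and 3 edges, delete both glued faces → V=13, E=28, F=17.
Check: V − E + F = 13 − 28 + 17 = 2.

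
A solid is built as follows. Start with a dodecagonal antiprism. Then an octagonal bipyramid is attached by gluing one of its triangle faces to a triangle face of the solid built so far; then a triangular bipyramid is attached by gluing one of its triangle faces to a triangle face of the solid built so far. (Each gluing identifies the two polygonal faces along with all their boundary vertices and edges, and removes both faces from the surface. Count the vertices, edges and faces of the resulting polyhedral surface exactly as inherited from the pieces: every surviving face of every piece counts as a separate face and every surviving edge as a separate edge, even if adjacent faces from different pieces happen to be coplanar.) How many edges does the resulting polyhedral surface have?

75

A dodecagonal antiprism: V=24, E=48, F=26.
Attach an octagonal bipyramid (V=10, E=24, F=16) along a 3-gon: merge 3 vertices and 3 edges, delete both glued faces → V=31, E=69, F=40.
Attach a triangular bipyramid (V=5, E=9, F=6) along a 3-gon: merge 3 vertices and 3 edges, delete both glued faces → V=33, E=75, F=44.
Check: V − E + F = 33 − 75 + 44 = 2.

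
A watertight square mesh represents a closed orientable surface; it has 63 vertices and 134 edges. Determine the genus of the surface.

Every face is a square and each edge borders two faces, so 4F = 2·134, giving F = 67.
χ = V − E + F = 63 − 134 + 67 = -4.
For a closed orientable surface χ = 2 − 2g, so g = (2 − (-4))/2 = 3.

3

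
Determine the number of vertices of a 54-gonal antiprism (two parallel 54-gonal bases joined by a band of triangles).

An antiprism on an n-gon has two n-gon caps and 2n triangles: V = 2·54 = 108, E = 4·54 = 216, F = 2·54 + 2 = 110.

108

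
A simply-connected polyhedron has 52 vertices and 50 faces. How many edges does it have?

Here V − E + F = 2.
E = V + F − (2) = 52 + 50 − (2) = 100.

100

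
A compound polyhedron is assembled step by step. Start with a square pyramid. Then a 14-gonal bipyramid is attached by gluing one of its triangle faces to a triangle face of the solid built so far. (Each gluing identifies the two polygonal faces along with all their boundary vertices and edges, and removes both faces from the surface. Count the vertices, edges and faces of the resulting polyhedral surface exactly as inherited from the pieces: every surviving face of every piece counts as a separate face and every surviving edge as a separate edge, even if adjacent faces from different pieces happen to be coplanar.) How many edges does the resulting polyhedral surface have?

A square pyramid: V=5, E=8, F=5.
Attach a 14-gonal bipyramid (V=16, E=42, F=28) along a 3-gon: merge 3 vertices and 3 edges, delete both glued faces → V=18, E=47, F=31.
Check: V − E + F = 18 − 47 + 31 = 2.

47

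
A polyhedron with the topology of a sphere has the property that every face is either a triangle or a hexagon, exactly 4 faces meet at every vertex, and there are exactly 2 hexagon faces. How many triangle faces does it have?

12

Let x be the number of triangles; then F = 2 + x.
Edge–face incidences: 2E = 6·2 + 3·x = 12 + 3x.
Every vertex has degree 4, so 4V = 2E.
Euler: V − E + F = 2 ⇒ (2E)/4 − E + (2 + x) = 2.
Multiply by 8: 2·(2E) − 4·(2E) + 8·(2 + x) = 16, i.e. 16 + 8x − 2·(12 + 3x) = 16.
Collecting terms: 2x − 8 = 16, so 2x = 24, so x = 12.
Then 2E = 12 + 3·12 = 48, so E = 24, V = 2E/4 = 12, F = 2 + 12 = 14.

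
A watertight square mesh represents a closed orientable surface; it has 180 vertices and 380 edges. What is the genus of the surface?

6

Every face is a square and each edge borders two faces, so 4F = 2·380, giving F = 190.
χ = V − E + F = 180 − 380 + 190 = -10.
For a closed orientable surface χ = 2 − 2g, so g = (2 − (-10))/2 = 6.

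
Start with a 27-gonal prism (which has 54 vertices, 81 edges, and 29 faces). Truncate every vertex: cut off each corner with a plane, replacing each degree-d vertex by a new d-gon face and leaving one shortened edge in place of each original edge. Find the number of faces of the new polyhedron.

Truncation replaces each original edge-end by a new vertex, so V′ = 2E = 162.
Each original edge survives, and each old vertex of degree d contributes d new edges; summing degrees gives Σd = 2E, so E′ = E + 2E = 3E = 243.
Each original face survives and each original vertex becomes one new face: F′ = F + V = 83.

83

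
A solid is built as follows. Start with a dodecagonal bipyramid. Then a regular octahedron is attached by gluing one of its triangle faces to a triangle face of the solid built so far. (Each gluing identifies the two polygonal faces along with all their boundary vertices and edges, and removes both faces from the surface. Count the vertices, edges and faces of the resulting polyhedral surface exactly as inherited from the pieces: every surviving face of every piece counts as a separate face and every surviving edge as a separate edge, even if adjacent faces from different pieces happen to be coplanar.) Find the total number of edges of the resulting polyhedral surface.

45

A dodecagonal bipyramid: V=14, E=36, F=24.
Attach a regular octahedron (V=6, E=12, F=8) along a 3-gon: merge 3 vertices and 3 edges, delete both glued faces → V=17, E=45, F=30.
Check: V − E + F = 17 − 45 + 30 = 2.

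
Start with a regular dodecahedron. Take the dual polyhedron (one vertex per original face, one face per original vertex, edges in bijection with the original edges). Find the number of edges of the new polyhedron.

30

The base solid has V = 20, E = 30, F = 12.
The dual swaps V and F and preserves E: V′ = F = 12, E′ = E = 30, F′ = V = 20.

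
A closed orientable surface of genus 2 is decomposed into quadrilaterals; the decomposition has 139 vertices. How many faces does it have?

χ = 2 − 2·2 = -2, and every face is a square so 4F = 2E.
V − E + F = -2 with E = 4F/2 gives 139 − (4/2 − 1)·F = -2, so F = 141 and E = 282.

141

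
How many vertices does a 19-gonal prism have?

38

A prism on an n-gon has two n-gon bases and n rectangular sides: V = 2·19 = 38, E = 3·19 = 57, F = 19 + 2 = 21.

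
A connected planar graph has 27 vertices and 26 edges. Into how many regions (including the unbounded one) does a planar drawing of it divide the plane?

1

Euler's formula for a connected plane graph: V − E + F = 2, so F = 2 − 27 + 26 = 1.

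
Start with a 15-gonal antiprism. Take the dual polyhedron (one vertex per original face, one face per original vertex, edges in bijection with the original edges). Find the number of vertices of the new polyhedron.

The base solid has V = 30, E = 60, F = 32.
The dual swaps V and F and preserves E: V′ = F = 32, E′ = E = 60, F′ = V = 30.

32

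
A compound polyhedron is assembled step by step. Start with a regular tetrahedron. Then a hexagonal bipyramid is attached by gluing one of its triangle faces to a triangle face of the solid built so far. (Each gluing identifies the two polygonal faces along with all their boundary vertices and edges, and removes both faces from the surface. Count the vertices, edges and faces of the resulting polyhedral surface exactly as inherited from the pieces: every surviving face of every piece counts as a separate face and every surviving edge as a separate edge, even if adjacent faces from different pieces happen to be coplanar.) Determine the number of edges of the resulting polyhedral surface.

A regular tetrahedron: V=4, E=6, F=4.
Attach a hexagonal bipyramid (V=8, E=18, F=12) along a 3-gon: merge 3 vertices and 3 edges, delete both glued faces → V=9, E=21, F=14.
Check: V − E + F = 9 − 21 + 14 = 2.

21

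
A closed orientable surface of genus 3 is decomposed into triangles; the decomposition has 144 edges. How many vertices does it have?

44

χ = 2 − 2·3 = -4, and every face is a triangle so 3F = 2E.
F = 2E/3 = 96. Then V = -4 + E − F = -4 + 144 − 96 = 44.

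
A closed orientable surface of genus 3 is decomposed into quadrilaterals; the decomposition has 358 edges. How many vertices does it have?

χ = 2 − 2·3 = -4, and every face is a square so 4F = 2E.
F = 2E/4 = 179. Then V = -4 + E − F = -4 + 358 − 179 = 175.

175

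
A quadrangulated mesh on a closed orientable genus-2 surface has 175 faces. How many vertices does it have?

χ = 2 − 2·2 = -2, and every face is a square so 4F = 2E.
E = 4·175/2 = 350. Then V = -2 + E − F = -2 + 350 − 175 = 173.

173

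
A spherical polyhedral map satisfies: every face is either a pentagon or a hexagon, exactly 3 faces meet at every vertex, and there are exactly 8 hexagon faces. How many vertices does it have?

Let x be the number of pentagons; then F = 8 + x.
Edge–face incidences: 2E = 6·8 + 5·x = 48 + 5x.
Every vertex has degree 3, so 3V = 2E.
Euler: V − E + F = 2 ⇒ (2E)/3 − E + (8 + x) = 2.
Multiply by 6: 2·(2E) − 3·(2E) + 6·(8 + x) = 12, i.e. 48 + 6x − (48 + 5x) = 12.
Collecting terms: x = 12.
Then 2E = 48 + 5·12 = 108, so E = 54, V = 2E/3 = 36, F = 8 + 12 = 20.

36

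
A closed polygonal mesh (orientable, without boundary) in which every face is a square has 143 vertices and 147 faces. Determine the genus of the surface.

3

Every face is a square, so 2E = 4·147 = 588, giving E = 294.
χ = V − E + F = 143 − 294 + 147 = -4.
For a closed orientable surface χ = 2 − 2g, so g = (2 − (-4))/2 = 3.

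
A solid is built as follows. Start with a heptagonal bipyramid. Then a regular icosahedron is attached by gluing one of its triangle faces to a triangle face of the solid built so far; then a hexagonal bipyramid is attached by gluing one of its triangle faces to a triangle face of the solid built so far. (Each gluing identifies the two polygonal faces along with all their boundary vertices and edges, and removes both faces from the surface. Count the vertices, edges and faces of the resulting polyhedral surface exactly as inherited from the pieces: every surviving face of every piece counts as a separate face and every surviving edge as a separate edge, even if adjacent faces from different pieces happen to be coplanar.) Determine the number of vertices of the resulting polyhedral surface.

A heptagonal bipyramid: V=9, E=21, F=14.
Attach a regular icosahedron (V=12, E=30, F=20) along a 3-gon: merge 3 vertices and 3 edges, delete both glued faces → V=18, E=48, F=32.
Attach a hexagonal bipyramid (V=8, E=18, F=12) along a 3-gon: merge 3 vertices and 3 edges, delete both glued faces → V=23, E=63, F=42.
Check: V − E + F = 23 − 63 + 42 = 2.

23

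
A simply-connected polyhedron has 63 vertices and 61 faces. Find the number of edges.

122

Here V − E + F = 2.
E = V + F − (2) = 63 + 61 − (2) = 122.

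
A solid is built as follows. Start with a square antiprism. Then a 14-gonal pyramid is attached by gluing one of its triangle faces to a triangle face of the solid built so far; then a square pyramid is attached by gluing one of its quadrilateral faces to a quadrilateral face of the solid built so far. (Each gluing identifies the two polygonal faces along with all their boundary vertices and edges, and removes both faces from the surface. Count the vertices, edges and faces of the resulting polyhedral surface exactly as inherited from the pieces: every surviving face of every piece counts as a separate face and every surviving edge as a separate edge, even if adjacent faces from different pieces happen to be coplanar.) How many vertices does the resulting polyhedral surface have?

A square antiprism: V=8, E=16, F=10.
Attach a 14-gonal pyramid (V=15, E=28, F=15) along a 3-gon: merge 3 vertices and 3 edges, delete both glued faces → V=20, E=41, F=23.
Attach a square pyramid (V=5, E=8, F=5) along a 4-gon: merge 4 vertices and 4 edges, delete both glued faces → V=21, E=45, F=26.
Check: V − E + F = 21 − 45 + 26 = 2.

21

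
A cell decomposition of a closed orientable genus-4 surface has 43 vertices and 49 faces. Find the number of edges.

98

For a closed orientable surface of genus 4, χ = 2 − 2·4 = -6.
E = V + F − (-6) = 43 + 49 − (-6) = 98.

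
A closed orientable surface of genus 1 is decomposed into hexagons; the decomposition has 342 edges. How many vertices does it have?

228

χ = 2 − 2·1 = 0, and every face is a hexagon so 6F = 2E.
F = 2E/6 = 114. Then V = 0 + E − F = 0 + 342 − 114 = 228.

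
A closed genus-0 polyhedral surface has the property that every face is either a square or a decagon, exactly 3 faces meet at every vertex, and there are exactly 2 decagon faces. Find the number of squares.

10

Let x be the number of squares; then F = 2 + x.
Edge–face incidences: 2E = 10·2 + 4·x = 20 + 4x.
Every vertex has degree 3, so 3V = 2E.
Euler: V − E + F = 2 ⇒ (2E)/3 − E + (2 + x) = 2.
Multiply by 6: 2·(2E) − 3·(2E) + 6·(2 + x) = 12, i.e. 12 + 6x − (20 + 4x) = 12.
Collecting terms: 2x − 8 = 12, so 2x = 20, so x = 10.
Then 2E = 20 + 4·10 = 60, so E = 30, V = 2E/3 = 20, F = 2 + 10 = 12.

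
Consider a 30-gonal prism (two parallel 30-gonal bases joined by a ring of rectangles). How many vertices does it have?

60

A prism on an n-gon has two n-gon bases and n rectangular sides: V = 2·30 = 60, E = 3·30 = 90, F = 30 + 2 = 32.
Check: V − E + F = 60 − 90 + 32 = 2.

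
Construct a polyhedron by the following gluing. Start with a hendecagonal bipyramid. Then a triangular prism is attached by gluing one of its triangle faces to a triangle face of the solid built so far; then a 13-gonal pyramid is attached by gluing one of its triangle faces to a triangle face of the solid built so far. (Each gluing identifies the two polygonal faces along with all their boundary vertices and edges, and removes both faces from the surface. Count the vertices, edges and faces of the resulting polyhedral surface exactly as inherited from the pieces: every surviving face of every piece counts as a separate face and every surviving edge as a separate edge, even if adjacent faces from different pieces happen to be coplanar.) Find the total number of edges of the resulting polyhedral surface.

A hendecagonal bipyramid: V=13, E=33, F=22.
Attach a triangular prism (V=6, E=9, F=5) along a 3-gon: merge 3 vertices and 3 edges, delete both glued faces → V=16, E=39, F=25.
Attach a 13-gonal pyramid (V=14, E=26, F=14) along a 3-gon: merge 3 vertices and 3 edges, delete both glued faces → V=27, E=62, F=37.
Check: V − E + F = 27 − 62 + 37 = 2.

62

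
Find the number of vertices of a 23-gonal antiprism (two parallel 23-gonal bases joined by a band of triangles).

An antiprism on an n-gon has two n-gon caps and 2n triangles: V = 2·23 = 46, E = 4·23 = 92, F = 2·23 + 2 = 48.
Check: V − E + F = 46 − 92 + 48 = 2.

46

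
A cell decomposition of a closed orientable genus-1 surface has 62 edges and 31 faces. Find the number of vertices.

31

For a closed orientable surface of genus 1, χ = 2 − 2·1 = 0.
V = 0 + E − F = 0 + 62 − 31 = 31.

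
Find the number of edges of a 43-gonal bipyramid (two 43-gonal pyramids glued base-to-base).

A bipyramid over an n-gon has 2n triangular faces and n + 2 vertices: V = 43 + 2 = 45, E = 3·43 = 129, F = 2·43 = 86.
Check: V − E + F = 45 − 129 + 86 = 2.

129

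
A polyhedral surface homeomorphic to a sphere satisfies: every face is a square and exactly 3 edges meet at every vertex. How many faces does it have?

Each face has 4 edges and each edge borders two faces, so 2E = 4F.
Each vertex has degree 3, so 3V = 2E and hence V = 4F/3.
Euler: V − E + F = 2 ⇒ (4F/3) − (4F/2) + F = 2.
Multiply by 6: (8 − 12 + 6)F = 12, i.e. 2F = 12.
So F = 6, E = 4·6/2 = 12, V = 4·6/3 = 8.

6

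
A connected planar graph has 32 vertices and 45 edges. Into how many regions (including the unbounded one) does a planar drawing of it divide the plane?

15

Euler's formula for a connected plane graph: V − E + F = 2, so F = 2 − 32 + 45 = 15.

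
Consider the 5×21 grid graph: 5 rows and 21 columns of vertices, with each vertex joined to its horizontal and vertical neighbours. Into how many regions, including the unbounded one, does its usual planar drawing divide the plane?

The grid has V = 5·21 = 105 vertices and E = 5·20 + 21·4 = 184 edges.
F = 2 − V + E = 2 − 105 + 184 = 81.

81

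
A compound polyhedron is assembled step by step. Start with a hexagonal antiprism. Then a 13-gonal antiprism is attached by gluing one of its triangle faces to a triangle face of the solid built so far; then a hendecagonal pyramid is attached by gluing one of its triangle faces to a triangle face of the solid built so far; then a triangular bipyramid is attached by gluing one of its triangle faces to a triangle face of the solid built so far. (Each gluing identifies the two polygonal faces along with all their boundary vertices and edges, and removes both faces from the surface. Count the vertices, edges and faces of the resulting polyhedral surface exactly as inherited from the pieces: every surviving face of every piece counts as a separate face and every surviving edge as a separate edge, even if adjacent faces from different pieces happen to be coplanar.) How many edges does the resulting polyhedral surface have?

98

A hexagonal antiprism: V=12, E=24, F=14.
Attach a 13-gonal antiprism (V=26, E=52, F=28) along a 3-gon: merge 3 vertices and 3 edges, delete both glued faces → V=35, E=73, F=40.
Attach a hendecagonal pyramid (V=12, E=22, F=12) along a 3-gon: merge 3 vertices and 3 edges, delete both glued faces → V=44, E=92, F=50.
Attach a triangular bipyramid (V=5, E=9, F=6) along a 3-gon: merge 3 vertices and 3 edges, delete both glued faces → V=46, E=98, F=54.
Check: V − E + F = 46 − 98 + 54 = 2.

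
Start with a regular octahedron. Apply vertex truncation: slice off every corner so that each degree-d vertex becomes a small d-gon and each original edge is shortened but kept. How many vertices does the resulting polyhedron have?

24

The base solid has V = 6, E = 12, F = 8.
Truncation replaces each original edge-end by a new vertex, so V′ = 2E = 24.
Each original edge survives, and each old vertex of degree d contributes d new edges; summing degrees gives Σd = 2E, so E′ = E + 2E = 3E = 36.
Each original face survives and each original vertex becomes one new face: F′ = F + V = 14.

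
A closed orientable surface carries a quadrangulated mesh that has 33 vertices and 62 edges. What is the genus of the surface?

0

Every face is a square and each edge borders two faces, so 4F = 2·62, giving F = 31.
χ = V − E + F = 33 − 62 + 31 = 2.
For a closed orientable surface χ = 2 − 2g, so g = (2 − (2))/2 = 0.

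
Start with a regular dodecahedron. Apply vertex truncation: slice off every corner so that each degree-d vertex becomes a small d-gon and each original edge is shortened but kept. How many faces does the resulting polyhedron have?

The base solid has V = 20, E = 30, F = 12.
Truncation replaces each original edge-end by a new vertex, so V′ = 2E = 60.
Each original edge survives, and each old vertex of degree d contributes d new edges; summing degrees gives Σd = 2E, so E′ = E + 2E = 3E = 90.
Each original face survives and each original vertex becomes one new face: F′ = F + V = 32.

32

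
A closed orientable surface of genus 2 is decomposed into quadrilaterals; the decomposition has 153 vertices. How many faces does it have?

χ = 2 − 2·2 = -2, and every face is a square so 4F = 2E.
V − E + F = -2 with E = 4F/2 gives 153 − (4/2 − 1)·F = -2, so F = 155 and E = 310.

155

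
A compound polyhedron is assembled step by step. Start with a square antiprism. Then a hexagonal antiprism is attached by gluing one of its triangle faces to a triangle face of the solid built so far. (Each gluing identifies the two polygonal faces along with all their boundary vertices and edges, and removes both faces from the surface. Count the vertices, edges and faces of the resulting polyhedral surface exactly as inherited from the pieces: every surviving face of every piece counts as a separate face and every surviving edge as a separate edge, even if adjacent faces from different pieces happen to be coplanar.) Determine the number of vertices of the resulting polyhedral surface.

A square antiprism: V=8, E=16, F=10.
Attach a hexagonal antiprism (V=12, E=24, F=14) along a 3-gon: merge 3 vertices and 3 edges, delete both glued faces → V=17, E=37, F=22.
Check: V − E + F = 17 − 37 + 22 = 2.

17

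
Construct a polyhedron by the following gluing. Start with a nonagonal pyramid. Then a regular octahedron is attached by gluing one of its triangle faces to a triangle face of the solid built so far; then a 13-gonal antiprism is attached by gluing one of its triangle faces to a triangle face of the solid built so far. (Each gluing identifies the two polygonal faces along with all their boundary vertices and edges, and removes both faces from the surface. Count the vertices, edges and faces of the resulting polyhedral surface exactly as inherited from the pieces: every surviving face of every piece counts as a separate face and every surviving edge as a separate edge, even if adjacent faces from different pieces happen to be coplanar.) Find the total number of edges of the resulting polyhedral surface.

A nonagonal pyramid: V=10, E=18, F=10.
Attach a regular octahedron (V=6, E=12, F=8) along a 3-gon: merge 3 vertices and 3 edges, delete both glued faces → V=13, E=27, F=16.
Attach a 13-gonal antiprism (V=26, E=52, F=28) along a 3-gon: merge 3 vertices and 3 edges, delete both glued faces → V=36, E=76, F=42.
Check: V − E + F = 36 − 76 + 42 = 2.

76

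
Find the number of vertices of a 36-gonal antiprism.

72

An antiprism on an n-gon has two n-gon caps and 2n triangles: V = 2·36 = 72, E = 4·36 = 144, F = 2·36 + 2 = 74.
Check: V − E + F = 72 − 144 + 74 = 2.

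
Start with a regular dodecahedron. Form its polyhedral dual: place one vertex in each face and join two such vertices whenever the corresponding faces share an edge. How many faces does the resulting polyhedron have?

20

The base solid has V = 20, E = 30, F = 12.
The dual swaps V and F and preserves E: V′ = F = 12, E′ = E = 30, F′ = V = 20.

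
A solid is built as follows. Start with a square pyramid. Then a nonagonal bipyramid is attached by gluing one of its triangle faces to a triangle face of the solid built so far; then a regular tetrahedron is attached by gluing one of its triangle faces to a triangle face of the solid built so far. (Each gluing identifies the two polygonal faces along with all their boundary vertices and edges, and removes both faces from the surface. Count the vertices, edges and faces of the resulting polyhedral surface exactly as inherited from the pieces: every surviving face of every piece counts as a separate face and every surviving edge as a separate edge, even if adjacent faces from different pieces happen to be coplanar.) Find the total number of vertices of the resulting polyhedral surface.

A square pyramid: V=5, E=8, F=5.
Attach a nonagonal bipyramid (V=11, E=27, F=18) along a 3-gon: merge 3 vertices and 3 edges, delete both glued faces → V=13, E=32, F=21.
Attach a regular tetrahedron (V=4, E=6, F=4) along a 3-gon: merge 3 vertices and 3 edges, delete both glued faces → V=14, E=35, F=23.
Check: V − E + F = 14 − 35 + 23 = 2.

14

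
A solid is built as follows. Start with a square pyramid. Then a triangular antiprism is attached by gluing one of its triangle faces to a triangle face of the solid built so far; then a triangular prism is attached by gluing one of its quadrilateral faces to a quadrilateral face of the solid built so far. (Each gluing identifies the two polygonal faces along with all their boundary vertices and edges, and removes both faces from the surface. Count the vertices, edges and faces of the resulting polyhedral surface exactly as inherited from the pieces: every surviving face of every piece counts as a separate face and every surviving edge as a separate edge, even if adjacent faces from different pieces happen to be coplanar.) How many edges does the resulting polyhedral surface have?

22

A square pyramid: V=5, E=8, F=5.
Attach a triangular antiprism (V=6, E=12, F=8) along a 3-gon: merge 3 vertices and 3 edges, delete both glued faces → V=8, E=17, F=11.
Attach a triangular prism (V=6, E=9, F=5) along a 4-gon: merge 4 vertices and 4 edges, delete both glued faces → V=10, E=22, F=14.
Check: V − E + F = 10 − 22 + 14 = 2.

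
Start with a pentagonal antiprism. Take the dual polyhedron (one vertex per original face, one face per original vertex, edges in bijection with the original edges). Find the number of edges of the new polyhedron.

20

The base solid has V = 10, E = 20, F = 12.
The dual swaps V and F and preserves E: V′ = F = 12, E′ = E = 20, F′ = V = 10.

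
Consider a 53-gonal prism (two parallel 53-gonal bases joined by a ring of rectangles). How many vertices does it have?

A prism on an n-gon has two n-gon bases and n rectangular sides: V = 2·53 = 106, E = 3·53 = 159, F = 53 + 2 = 55.
Check: V − E + F = 106 − 159 + 55 = 2.

106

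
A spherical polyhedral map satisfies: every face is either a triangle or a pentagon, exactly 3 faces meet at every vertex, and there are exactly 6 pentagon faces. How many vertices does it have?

Let x be the number of triangles; then F = 6 + x.
Edge–face incidences: 2E = 5·6 + 3·x = 30 + 3x.
Every vertex has degree 3, so 3V = 2E.
Euler: V − E + F = 2 ⇒ (2E)/3 − E + (6 + x) = 2.
Multiply by 6: 2·(2E) − 3·(2E) + 6·(6 + x) = 12, i.e. 36 + 6x − (30 + 3x) = 12.
Collecting terms: 3x + 6 = 12, so 3x = 6, so x = 2.
Then 2E = 30 + 3·2 = 36, so E = 18, V = 2E/3 = 12, F = 6 + 2 = 8.

12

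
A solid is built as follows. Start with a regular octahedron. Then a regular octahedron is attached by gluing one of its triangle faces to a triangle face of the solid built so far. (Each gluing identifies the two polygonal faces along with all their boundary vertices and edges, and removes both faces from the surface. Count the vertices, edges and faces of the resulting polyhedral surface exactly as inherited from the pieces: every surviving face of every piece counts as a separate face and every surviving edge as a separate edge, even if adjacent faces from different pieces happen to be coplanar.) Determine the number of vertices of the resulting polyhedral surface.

A regular octahedron: V=6, E=12, F=8.
Attach a regular octahedron (V=6, E=12, F=8) along a 3-gon: merge 3 vertices and 3 edges, delete both glued faces → V=9, E=21, F=14.
Check: V − E + F = 9 − 21 + 14 = 2.

9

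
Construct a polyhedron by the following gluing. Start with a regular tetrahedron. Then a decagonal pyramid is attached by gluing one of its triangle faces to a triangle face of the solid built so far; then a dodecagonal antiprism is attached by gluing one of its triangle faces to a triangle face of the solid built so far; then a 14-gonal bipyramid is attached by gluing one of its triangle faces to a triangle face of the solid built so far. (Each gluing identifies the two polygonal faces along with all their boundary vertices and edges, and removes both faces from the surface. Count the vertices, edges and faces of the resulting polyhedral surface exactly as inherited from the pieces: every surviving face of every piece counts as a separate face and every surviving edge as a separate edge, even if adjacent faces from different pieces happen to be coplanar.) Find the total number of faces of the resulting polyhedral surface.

A regular tetrahedron: V=4, E=6, F=4.
Attach a decagonal pyramid (V=11, E=20, F=11) along a 3-gon: merge 3 vertices and 3 edges, delete both glued faces → V=12, E=23, F=13.
Attach a dodecagonal antiprism (V=24, E=48, F=26) along a 3-gon: merge 3 vertices and 3 edges, delete both glued faces → V=33, E=68, F=37.
Attach a 14-gonal bipyramid (V=16, E=42, F=28) along a 3-gon: merge 3 vertices and 3 edges, delete both glued faces → V=46, E=107, F=63.
Check: V − E + F = 46 − 107 + 63 = 2.

63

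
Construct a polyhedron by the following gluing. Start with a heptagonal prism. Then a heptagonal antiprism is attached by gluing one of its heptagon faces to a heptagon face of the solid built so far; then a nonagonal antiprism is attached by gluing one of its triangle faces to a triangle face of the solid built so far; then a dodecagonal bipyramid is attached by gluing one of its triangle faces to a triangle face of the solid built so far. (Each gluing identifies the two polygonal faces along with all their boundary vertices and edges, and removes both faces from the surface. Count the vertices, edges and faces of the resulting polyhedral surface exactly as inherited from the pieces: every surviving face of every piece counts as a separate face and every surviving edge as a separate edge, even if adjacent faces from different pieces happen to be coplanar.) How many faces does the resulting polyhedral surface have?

63

A heptagonal prism: V=14, E=21, F=9.
Attach a heptagonal antiprism (V=14, E=28, F=16) along a 7-gon: merge 7 vertices and 7 edges, delete both glued faces → V=21, E=42, F=23.
Attach a nonagonal antiprism (V=18, E=36, F=20) along a 3-gon: merge 3 vertices and 3 edges, delete both glued faces → V=36, E=75, F=41.
Attach a dodecagonal bipyramid (V=14, E=36, F=24) along a 3-gon: merge 3 vertices and 3 edges, delete both glued faces → V=47, E=108, F=63.
Check: V − E + F = 47 − 108 + 63 = 2.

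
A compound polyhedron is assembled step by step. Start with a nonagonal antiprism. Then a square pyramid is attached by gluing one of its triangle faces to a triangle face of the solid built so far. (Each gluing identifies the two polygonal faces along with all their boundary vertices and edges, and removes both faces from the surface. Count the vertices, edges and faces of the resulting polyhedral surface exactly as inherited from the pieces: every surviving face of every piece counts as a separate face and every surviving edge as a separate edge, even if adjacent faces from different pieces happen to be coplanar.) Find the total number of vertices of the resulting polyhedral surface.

A nonagonal antiprism: V=18, E=36, F=20.
Attach a square pyramid (V=5, E=8, F=5) along a 3-gon: merge 3 vertices and 3 edges, delete both glued faces → V=20, E=41, F=23.
Check: V − E + F = 20 − 41 + 23 = 2.

20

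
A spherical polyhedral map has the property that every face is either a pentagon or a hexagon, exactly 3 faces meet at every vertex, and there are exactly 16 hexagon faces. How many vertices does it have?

Let x be the number of pentagons; then F = 16 + x.
Edge–face incidences: 2E = 6·16 + 5·x = 96 + 5x.
Every vertex has degree 3, so 3V = 2E.
Euler: V − E + F = 2 ⇒ (2E)/3 − E + (16 + x) = 2.
Multiply by 6: 2·(2E) − 3·(2E) + 6·(16 + x) = 12, i.e. 96 + 6x − (96 + 5x) = 12.
Collecting terms: x = 12.
Then 2E = 96 + 5·12 = 156, so E = 78, V = 2E/3 = 52, F = 16 + 12 = 28.

52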